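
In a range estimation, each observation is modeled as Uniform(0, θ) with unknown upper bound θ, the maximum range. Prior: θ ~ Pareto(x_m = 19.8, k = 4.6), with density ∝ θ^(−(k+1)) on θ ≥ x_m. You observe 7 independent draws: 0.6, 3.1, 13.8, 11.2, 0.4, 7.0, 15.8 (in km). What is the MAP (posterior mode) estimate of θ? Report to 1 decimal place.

A Pareto(scale x_m, shape k) prior on the upper bound θ of Uniform(0, θ) is conjugate: posterior is Pareto(max(x_m, max xᵢ), k + n).
Sample maximum = 15.8; prior scale x_m = 19.8 → posterior scale = max = 19.8.
Posterior shape = 4.6 + 7 = 11.6.
The Pareto density is decreasing on [x_m, ∞), so the mode is x_m = 19.8.

19.8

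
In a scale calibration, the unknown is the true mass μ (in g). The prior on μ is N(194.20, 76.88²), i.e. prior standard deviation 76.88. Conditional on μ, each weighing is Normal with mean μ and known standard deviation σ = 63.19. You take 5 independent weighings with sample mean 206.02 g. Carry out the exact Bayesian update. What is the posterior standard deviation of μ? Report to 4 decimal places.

For Normal data with known variance σ², a Normal(μ₀, σ₀²) prior on μ is conjugate. Posterior precision = 1/σ₀² + n/σ²; posterior mean is the precision-weighted average of μ₀ and x̄.
σ₀² = 76.88² = 5910.5344, σ² = 63.19² = 3992.9761; σ² + n·σ₀² = 3992.9761 + 5·5910.5344 = 33545.6481.
Posterior precision = 1/σ₀² + n/σ² = 1/5910.5344 + 5/3992.9761 = (σ² + n·σ₀²)/(σ₀²σ²) = 33545.6481/(5910.5344·3992.9761); posterior variance σₙ² = σ₀²σ²/(σ² + n·σ₀²) = 5910.5344·3992.9761/33545.6481 = 703.537536.
Posterior SD = √σₙ² = √(5910.5344·3992.9761/33545.6481) = 26.5243.

26.5243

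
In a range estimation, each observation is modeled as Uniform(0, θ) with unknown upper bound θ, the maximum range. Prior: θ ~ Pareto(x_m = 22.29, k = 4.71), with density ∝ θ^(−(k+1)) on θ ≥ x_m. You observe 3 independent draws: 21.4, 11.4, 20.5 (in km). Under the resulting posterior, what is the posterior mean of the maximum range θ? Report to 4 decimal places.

25.6119

A Pareto(scale x_m, shape k) prior on the upper bound θ of Uniform(0, θ) is conjugate: posterior is Pareto(max(x_m, max xᵢ), k + n).
Sample maximum = 21.4; prior scale x_m = 22.29 → posterior scale = max = 22.29.
Posterior shape = 4.71 + 3 = 7.71.
E[θ|data] = k·x_m/(k−1) = 7.71·22.29/6.71 = 25.6119.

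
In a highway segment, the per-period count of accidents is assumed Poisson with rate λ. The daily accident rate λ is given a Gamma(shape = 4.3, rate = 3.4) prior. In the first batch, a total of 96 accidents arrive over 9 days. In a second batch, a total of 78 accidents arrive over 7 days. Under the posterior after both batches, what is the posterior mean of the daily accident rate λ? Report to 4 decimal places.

9.1907

With a Gamma(shape α, rate β) prior, the Poisson likelihood is conjugate: the posterior is Gamma(α + ΣXᵢ, β + n).
After batch 1: Gamma(α+S, β+n) = Gamma(4.3+96, 3.4+9) = Gamma(100.3, 12.4).
After batch 2: Gamma(α+S, β+n) = Gamma(100.3+78, 12.4+7) = Gamma(178.3, 19.4).
Posterior mean = α/β = 178.3/19.4 = 9.1907.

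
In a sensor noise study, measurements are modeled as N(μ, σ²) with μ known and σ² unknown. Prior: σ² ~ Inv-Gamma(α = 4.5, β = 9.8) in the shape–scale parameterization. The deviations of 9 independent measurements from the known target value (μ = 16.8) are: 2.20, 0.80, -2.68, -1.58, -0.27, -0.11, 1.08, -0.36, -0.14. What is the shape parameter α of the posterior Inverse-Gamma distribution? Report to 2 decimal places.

With known mean μ and an Inverse-Gamma(α, β) prior on σ², the Normal likelihood is conjugate: posterior is Inv-Gamma(α + n/2, β + Σ(xᵢ−μ)²/2).
Σ(xᵢ−μ)² = (2.20)² + (0.80)² + (-2.68)² + (-1.58)² + (-0.27)² + (-0.11)² + (1.08)² + (-0.36)² + (-0.14)² = 16.5594.
Posterior: Inv-Gamma(4.5 + 9/2, 9.8 + 16.5594/2) = Inv-Gamma(9.00, 18.07970).
Posterior α = 9.00.

9.00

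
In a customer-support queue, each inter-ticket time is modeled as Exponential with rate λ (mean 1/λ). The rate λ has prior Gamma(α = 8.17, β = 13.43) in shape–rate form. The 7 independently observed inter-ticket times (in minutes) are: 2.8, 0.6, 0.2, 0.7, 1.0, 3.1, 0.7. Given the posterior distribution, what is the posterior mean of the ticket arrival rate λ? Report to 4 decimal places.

0.6733

With a Gamma(shape α, rate β) prior on the exponential rate λ, the posterior after n observations with total T = Σxᵢ is Gamma(α+n, β+T).
Sum of observations T = 9.1 minutes; n = 7.
Posterior: Gamma(8.17+7, 13.43+9.1) = Gamma(15.17, 22.53).
Posterior mean of λ = α/β = 15.17/22.53 = 0.6733.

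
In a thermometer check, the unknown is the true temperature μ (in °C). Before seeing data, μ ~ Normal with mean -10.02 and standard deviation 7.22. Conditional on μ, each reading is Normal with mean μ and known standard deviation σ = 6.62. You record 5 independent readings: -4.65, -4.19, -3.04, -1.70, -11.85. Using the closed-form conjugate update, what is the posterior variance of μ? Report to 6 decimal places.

For Normal data with known variance σ², a Normal(μ₀, σ₀²) prior on μ is conjugate. Posterior precision = 1/σ₀² + n/σ²; posterior mean is the precision-weighted average of μ₀ and x̄.
σ₀² = 7.22² = 52.1284, σ² = 6.62² = 43.8244; σ² + n·σ₀² = 43.8244 + 5·52.1284 = 304.4664.
Posterior precision = 1/σ₀² + n/σ² = 1/52.1284 + 5/43.8244 = (σ² + n·σ₀²)/(σ₀²σ²) = 304.4664/(52.1284·43.8244); posterior variance σₙ² = σ₀²σ²/(σ² + n·σ₀²) = 52.1284·43.8244/304.4664 = 7.503277.

7.503277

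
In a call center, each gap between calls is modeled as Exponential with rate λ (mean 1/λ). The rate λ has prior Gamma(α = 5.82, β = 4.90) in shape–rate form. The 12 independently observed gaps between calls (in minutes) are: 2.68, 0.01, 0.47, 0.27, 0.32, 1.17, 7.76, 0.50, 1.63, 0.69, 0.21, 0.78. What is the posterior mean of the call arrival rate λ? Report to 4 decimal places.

With a Gamma(shape α, rate β) prior on the exponential rate λ, the posterior after n observations with total T = Σxᵢ is Gamma(α+n, β+T).
Sum of observations T = 16.49 minutes; n = 12.
Posterior: Gamma(5.82+12, 4.90+16.49) = Gamma(17.82, 21.39).
Posterior mean of λ = α/β = 17.82/21.39 = 0.8331.

0.8331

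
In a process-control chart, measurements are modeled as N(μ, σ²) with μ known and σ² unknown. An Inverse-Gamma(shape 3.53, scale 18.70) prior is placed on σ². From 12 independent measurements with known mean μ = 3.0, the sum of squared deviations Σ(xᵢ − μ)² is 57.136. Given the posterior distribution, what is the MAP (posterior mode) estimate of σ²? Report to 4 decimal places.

With known mean μ and an Inverse-Gamma(α, β) prior on σ², the Normal likelihood is conjugate: posterior is Inv-Gamma(α + n/2, β + Σ(xᵢ−μ)²/2).
Posterior: Inv-Gamma(3.53 + 12/2, 18.70 + 57.136/2) = Inv-Gamma(9.53, 47.2680).
Mode = β/(α+1) = 47.2680/10.53 = 4.4889.

4.4889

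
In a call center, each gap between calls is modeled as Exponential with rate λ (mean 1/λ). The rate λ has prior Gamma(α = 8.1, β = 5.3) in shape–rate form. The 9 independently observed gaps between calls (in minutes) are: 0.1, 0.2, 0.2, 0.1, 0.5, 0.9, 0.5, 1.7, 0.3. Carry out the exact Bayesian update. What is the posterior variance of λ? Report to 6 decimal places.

With a Gamma(shape α, rate β) prior on the exponential rate λ, the posterior after n observations with total T = Σxᵢ is Gamma(α+n, β+T).
Sum of observations T = 4.5 minutes; n = 9.
Posterior: Gamma(8.1+9, 5.3+4.5) = Gamma(17.1, 9.8).
Var = α/β² = 0.178051.

0.178051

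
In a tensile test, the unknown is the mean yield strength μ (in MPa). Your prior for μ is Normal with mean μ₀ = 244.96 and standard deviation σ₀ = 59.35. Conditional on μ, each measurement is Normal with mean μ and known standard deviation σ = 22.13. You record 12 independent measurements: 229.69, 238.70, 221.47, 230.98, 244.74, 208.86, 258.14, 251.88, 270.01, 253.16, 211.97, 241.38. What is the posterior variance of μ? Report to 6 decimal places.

For Normal data with known variance σ², a Normal(μ₀, σ₀²) prior on μ is conjugate. Posterior precision = 1/σ₀² + n/σ²; posterior mean is the precision-weighted average of μ₀ and x̄.
σ₀² = 59.35² = 3522.4225, σ² = 22.13² = 489.7369; σ² + n·σ₀² = 489.7369 + 12·3522.4225 = 42758.8069.
Posterior precision = 1/σ₀² + n/σ² = 1/3522.4225 + 12/489.7369 = (σ² + n·σ₀²)/(σ₀²σ²) = 42758.8069/(3522.4225·489.7369); posterior variance σₙ² = σ₀²σ²/(σ² + n·σ₀²) = 3522.4225·489.7369/42758.8069 = 40.343976.

40.343976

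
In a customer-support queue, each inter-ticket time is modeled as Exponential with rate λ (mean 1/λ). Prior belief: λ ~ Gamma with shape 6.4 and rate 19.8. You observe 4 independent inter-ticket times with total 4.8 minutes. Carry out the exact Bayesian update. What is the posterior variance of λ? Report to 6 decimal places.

With a Gamma(shape α, rate β) prior on the exponential rate λ, the posterior after n observations with total T = Σxᵢ is Gamma(α+n, β+T).
Posterior: Gamma(6.4+4, 19.8+4.8) = Gamma(10.4, 24.6).
Var = α/β² = 0.017186.

0.017186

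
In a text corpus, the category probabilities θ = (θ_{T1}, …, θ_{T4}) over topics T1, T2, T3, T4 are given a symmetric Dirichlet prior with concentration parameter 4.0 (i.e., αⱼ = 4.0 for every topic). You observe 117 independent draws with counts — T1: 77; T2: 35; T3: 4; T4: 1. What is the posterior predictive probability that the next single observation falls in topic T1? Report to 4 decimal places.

0.6090

The Dirichlet prior is conjugate to the Multinomial likelihood: each posterior αⱼ = prior αⱼ + observed count nⱼ.
Posterior concentration: (81.0, 39.0, 8.0, 5.0), total = 133.0.
P(next = T1 | data) = α_{T1}/Σα = 0.6090.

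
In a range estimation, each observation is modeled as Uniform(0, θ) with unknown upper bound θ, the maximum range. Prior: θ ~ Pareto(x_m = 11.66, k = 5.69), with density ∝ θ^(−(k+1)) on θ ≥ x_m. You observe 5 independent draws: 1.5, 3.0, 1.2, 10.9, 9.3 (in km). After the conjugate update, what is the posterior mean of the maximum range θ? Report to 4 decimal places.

A Pareto(scale x_m, shape k) prior on the upper bound θ of Uniform(0, θ) is conjugate: posterior is Pareto(max(x_m, max xᵢ), k + n).
Sample maximum = 10.9; prior scale x_m = 11.66 → posterior scale = max = 11.66.
Posterior shape = 5.69 + 5 = 10.69.
E[θ|data] = k·x_m/(k−1) = 10.69·11.66/9.69 = 12.8633.

12.8633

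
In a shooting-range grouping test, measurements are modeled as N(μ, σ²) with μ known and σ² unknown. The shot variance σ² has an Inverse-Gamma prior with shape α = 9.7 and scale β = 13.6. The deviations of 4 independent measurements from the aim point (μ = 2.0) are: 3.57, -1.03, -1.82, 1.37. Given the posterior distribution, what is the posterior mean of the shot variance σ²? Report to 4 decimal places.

2.1586

With known mean μ and an Inverse-Gamma(α, β) prior on σ², the Normal likelihood is conjugate: posterior is Inv-Gamma(α + n/2, β + Σ(xᵢ−μ)²/2).
Σ(xᵢ−μ)² = (3.57)² + (-1.03)² + (-1.82)² + (1.37)² = 18.9951.
Posterior: Inv-Gamma(9.7 + 4/2, 13.6 + 18.9951/2) = Inv-Gamma(11.70, 23.09755).
E[σ²|data] = β/(α−1) = 23.09755/10.70 = 2.1586.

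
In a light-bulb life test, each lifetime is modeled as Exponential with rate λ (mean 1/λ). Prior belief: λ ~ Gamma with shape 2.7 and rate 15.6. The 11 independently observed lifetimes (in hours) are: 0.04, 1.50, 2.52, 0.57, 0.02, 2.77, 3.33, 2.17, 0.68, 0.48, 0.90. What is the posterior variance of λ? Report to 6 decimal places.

With a Gamma(shape α, rate β) prior on the exponential rate λ, the posterior after n observations with total T = Σxᵢ is Gamma(α+n, β+T).
Sum of observations T = 14.98 hours; n = 11.
Posterior: Gamma(2.7+11, 15.6+14.98) = Gamma(13.7, 30.58).
Var = α/β² = 0.014650.

0.014650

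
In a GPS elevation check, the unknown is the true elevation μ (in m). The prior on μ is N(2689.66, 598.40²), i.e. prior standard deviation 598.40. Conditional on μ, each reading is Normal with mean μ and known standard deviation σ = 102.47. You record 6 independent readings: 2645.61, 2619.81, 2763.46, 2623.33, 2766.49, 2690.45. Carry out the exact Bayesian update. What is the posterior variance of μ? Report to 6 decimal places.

1741.505751

For Normal data with known variance σ², a Normal(μ₀, σ₀²) prior on μ is conjugate. Posterior precision = 1/σ₀² + n/σ²; posterior mean is the precision-weighted average of μ₀ and x̄.
σ₀² = 598.40² = 358082.56, σ² = 102.47² = 10500.1009; σ² + n·σ₀² = 10500.1009 + 6·358082.56 = 2158995.4609.
Posterior precision = 1/σ₀² + n/σ² = 1/358082.56 + 6/10500.1009 = (σ² + n·σ₀²)/(σ₀²σ²) = 2158995.4609/(358082.56·10500.1009); posterior variance σₙ² = σ₀²σ²/(σ² + n·σ₀²) = 358082.56·10500.1009/2158995.4609 = 1741.505751.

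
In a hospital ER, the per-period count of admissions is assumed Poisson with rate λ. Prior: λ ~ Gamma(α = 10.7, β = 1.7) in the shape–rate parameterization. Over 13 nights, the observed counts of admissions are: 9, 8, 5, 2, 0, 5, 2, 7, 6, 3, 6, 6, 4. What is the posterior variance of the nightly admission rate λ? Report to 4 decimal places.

With a Gamma(shape α, rate β) prior, the Poisson likelihood is conjugate: the posterior is Gamma(α + ΣXᵢ, β + n).
Sum of counts S = 63 over n = 13 nights.
Posterior: Gamma(α+S, β+n) = Gamma(10.7+63, 1.7+13) = Gamma(73.7, 14.7).
Var = α/β² = 73.7/14.7² = 0.3411.

0.3411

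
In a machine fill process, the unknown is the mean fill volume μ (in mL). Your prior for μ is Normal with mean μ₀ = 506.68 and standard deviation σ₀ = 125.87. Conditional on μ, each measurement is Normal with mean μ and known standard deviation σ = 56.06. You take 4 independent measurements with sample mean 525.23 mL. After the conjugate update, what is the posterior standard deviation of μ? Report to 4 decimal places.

27.3598

For Normal data with known variance σ², a Normal(μ₀, σ₀²) prior on μ is conjugate. Posterior precision = 1/σ₀² + n/σ²; posterior mean is the precision-weighted average of μ₀ and x̄.
σ₀² = 125.87² = 15843.2569, σ² = 56.06² = 3142.7236; σ² + n·σ₀² = 3142.7236 + 4·15843.2569 = 66515.7512.
Posterior precision = 1/σ₀² + n/σ² = 1/15843.2569 + 4/3142.7236 = (σ² + n·σ₀²)/(σ₀²σ²) = 66515.7512/(15843.2569·3142.7236); posterior variance σₙ² = σ₀²σ²/(σ² + n·σ₀²) = 15843.2569·3142.7236/66515.7512 = 748.559198.
Posterior SD = √σₙ² = √(15843.2569·3142.7236/66515.7512) = 27.3598.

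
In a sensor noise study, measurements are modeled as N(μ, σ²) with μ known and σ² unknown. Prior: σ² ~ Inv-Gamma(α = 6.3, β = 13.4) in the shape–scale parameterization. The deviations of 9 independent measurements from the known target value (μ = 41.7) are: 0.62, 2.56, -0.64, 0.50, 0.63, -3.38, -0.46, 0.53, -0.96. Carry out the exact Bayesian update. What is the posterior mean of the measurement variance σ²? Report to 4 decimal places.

2.4303

With known mean μ and an Inverse-Gamma(α, β) prior on σ², the Normal likelihood is conjugate: posterior is Inv-Gamma(α + n/2, β + Σ(xᵢ−μ)²/2).
Σ(xᵢ−μ)² = (0.62)² + (2.56)² + (-0.64)² + (0.50)² + (0.63)² + (-3.38)² + (-0.46)² + (0.53)² + (-0.96)² = 20.8330.
Posterior: Inv-Gamma(6.3 + 9/2, 13.4 + 20.8330/2) = Inv-Gamma(10.80, 23.81650).
E[σ²|data] = β/(α−1) = 23.81650/9.80 = 2.4303.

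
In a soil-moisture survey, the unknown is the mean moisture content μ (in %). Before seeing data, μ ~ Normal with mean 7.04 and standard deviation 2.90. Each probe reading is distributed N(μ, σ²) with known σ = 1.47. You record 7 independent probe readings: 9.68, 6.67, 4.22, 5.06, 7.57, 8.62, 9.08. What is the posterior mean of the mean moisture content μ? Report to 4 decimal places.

7.2632

For Normal data with known variance σ², a Normal(μ₀, σ₀²) prior on μ is conjugate. Posterior precision = 1/σ₀² + n/σ²; posterior mean is the precision-weighted average of μ₀ and x̄.
Σxᵢ = 9.68 + 6.67 + 4.22 + 5.06 + 7.57 + 8.62 + 9.08 = 50.9, so n·x̄ = 50.9.
σ₀² = 2.90² = 8.41, σ² = 1.47² = 2.1609; σ² + n·σ₀² = 2.1609 + 7·8.41 = 61.0309.
Posterior mean = (μ₀/σ₀² + n·x̄/σ²)/(1/σ₀² + n/σ²) = (σ²·μ₀ + σ₀²·n·x̄)/(σ² + n·σ₀²) = (2.1609·7.04 + 8.41·50.9)/61.0309 = 443.281736/61.0309 = 7.2632.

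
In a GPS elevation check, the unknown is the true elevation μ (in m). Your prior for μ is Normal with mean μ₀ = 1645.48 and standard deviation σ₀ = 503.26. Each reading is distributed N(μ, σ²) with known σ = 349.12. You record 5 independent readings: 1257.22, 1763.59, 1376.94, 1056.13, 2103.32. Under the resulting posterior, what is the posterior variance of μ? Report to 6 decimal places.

For Normal data with known variance σ², a Normal(μ₀, σ₀²) prior on μ is conjugate. Posterior precision = 1/σ₀² + n/σ²; posterior mean is the precision-weighted average of μ₀ and x̄.
σ₀² = 503.26² = 253270.6276, σ² = 349.12² = 121884.7744; σ² + n·σ₀² = 121884.7744 + 5·253270.6276 = 1388237.9124.
Posterior precision = 1/σ₀² + n/σ² = 1/253270.6276 + 5/121884.7744 = (σ² + n·σ₀²)/(σ₀²σ²) = 1388237.9124/(253270.6276·121884.7744); posterior variance σₙ² = σ₀²σ²/(σ² + n·σ₀²) = 253270.6276·121884.7744/1388237.9124 = 22236.702392.

22236.702392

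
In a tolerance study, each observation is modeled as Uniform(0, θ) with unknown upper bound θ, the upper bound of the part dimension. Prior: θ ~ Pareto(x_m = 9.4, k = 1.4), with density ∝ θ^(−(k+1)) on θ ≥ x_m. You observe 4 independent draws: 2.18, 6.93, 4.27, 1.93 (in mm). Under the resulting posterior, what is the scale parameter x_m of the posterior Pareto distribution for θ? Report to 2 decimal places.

A Pareto(scale x_m, shape k) prior on the upper bound θ of Uniform(0, θ) is conjugate: posterior is Pareto(max(x_m, max xᵢ), k + n).
Sample maximum = 6.93; prior scale x_m = 9.4 → posterior scale = max = 9.40.
Posterior shape = 1.4 + 4 = 5.4.
Posterior scale x_m = 9.40.

9.40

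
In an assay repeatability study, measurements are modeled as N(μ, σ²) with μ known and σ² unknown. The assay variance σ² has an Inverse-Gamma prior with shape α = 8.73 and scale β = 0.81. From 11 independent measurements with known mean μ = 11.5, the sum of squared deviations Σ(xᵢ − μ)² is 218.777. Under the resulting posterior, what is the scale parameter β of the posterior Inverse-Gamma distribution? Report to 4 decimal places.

110.1985

With known mean μ and an Inverse-Gamma(α, β) prior on σ², the Normal likelihood is conjugate: posterior is Inv-Gamma(α + n/2, β + Σ(xᵢ−μ)²/2).
Posterior: Inv-Gamma(8.73 + 11/2, 0.81 + 218.777/2) = Inv-Gamma(14.23, 110.1985).
Posterior β = 110.1985.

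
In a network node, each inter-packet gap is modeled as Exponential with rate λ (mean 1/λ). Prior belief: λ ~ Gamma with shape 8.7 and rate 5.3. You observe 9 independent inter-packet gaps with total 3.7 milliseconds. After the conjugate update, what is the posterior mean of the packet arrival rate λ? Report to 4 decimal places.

With a Gamma(shape α, rate β) prior on the exponential rate λ, the posterior after n observations with total T = Σxᵢ is Gamma(α+n, β+T).
Posterior: Gamma(8.7+9, 5.3+3.7) = Gamma(17.7, 9.0).
Posterior mean of λ = α/β = 17.7/9.0 = 1.9667.

1.9667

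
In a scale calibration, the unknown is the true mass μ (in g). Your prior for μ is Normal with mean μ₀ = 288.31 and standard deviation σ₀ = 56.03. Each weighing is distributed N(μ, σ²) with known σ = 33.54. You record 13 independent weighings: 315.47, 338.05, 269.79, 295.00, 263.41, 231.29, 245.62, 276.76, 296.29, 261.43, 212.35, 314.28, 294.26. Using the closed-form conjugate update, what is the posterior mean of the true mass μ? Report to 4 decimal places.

For Normal data with known variance σ², a Normal(μ₀, σ₀²) prior on μ is conjugate. Posterior precision = 1/σ₀² + n/σ²; posterior mean is the precision-weighted average of μ₀ and x̄.
Σxᵢ = 315.47 + 338.05 + 269.79 + 295.00 + 263.41 + 231.29 + 245.62 + 276.76 + 296.29 + 261.43 + 212.35 + 314.28 + 294.26 = 3614, so n·x̄ = 3614.
σ₀² = 56.03² = 3139.3609, σ² = 33.54² = 1124.9316; σ² + n·σ₀² = 1124.9316 + 13·3139.3609 = 41936.6233.
Posterior mean = (μ₀/σ₀² + n·x̄/σ²)/(1/σ₀² + n/σ²) = (σ²·μ₀ + σ₀²·n·x̄)/(σ² + n·σ₀²) = (1124.9316·288.31 + 3139.3609·3614)/41936.6233 = 11669979.322196/41936.6233 = 278.2766.

278.2766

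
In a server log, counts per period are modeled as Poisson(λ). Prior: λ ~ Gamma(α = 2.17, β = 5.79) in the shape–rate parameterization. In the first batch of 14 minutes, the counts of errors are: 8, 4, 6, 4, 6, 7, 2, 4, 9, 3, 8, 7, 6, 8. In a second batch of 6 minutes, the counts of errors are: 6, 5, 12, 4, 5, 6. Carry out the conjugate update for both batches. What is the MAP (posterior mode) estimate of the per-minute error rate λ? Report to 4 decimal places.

With a Gamma(shape α, rate β) prior, the Poisson likelihood is conjugate: the posterior is Gamma(α + ΣXᵢ, β + n).
Batch 1: sum of counts S = 82 over n = 14 minutes.
After batch 1: Gamma(α+S, β+n) = Gamma(2.17+82, 5.79+14) = Gamma(84.17, 19.79).
Batch 2: sum of counts S = 38 over n = 6 minutes.
After batch 2: Gamma(α+S, β+n) = Gamma(84.17+38, 19.79+6) = Gamma(122.17, 25.79).
Mode of Gamma(α,β) for α≥1 is (α−1)/β = 121.17/25.79 = 4.6983.

4.6983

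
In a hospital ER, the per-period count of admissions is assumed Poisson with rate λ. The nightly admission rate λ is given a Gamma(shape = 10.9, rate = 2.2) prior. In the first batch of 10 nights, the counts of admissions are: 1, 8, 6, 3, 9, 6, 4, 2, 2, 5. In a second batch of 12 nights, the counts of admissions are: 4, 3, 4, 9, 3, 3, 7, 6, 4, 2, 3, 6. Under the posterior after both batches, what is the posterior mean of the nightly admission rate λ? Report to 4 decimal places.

4.5826

With a Gamma(shape α, rate β) prior, the Poisson likelihood is conjugate: the posterior is Gamma(α + ΣXᵢ, β + n).
Batch 1: sum of counts S = 46 over n = 10 nights.
After batch 1: Gamma(α+S, β+n) = Gamma(10.9+46, 2.2+10) = Gamma(56.9, 12.2).
Batch 2: sum of counts S = 54 over n = 12 nights.
After batch 2: Gamma(α+S, β+n) = Gamma(56.9+54, 12.2+12) = Gamma(110.9, 24.2).
Posterior mean = α/β = 110.9/24.2 = 4.5826.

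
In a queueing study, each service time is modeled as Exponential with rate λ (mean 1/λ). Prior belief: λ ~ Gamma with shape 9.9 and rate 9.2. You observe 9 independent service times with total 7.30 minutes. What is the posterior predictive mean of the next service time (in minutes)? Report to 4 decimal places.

0.9218

With a Gamma(shape α, rate β) prior on the exponential rate λ, the posterior after n observations with total T = Σxᵢ is Gamma(α+n, β+T).
Posterior: Gamma(9.9+9, 9.2+7.30) = Gamma(18.9, 16.50).
The predictive distribution for the next observation is Lomax; its mean is β/(α−1) = 16.50/17.9 = 0.9218.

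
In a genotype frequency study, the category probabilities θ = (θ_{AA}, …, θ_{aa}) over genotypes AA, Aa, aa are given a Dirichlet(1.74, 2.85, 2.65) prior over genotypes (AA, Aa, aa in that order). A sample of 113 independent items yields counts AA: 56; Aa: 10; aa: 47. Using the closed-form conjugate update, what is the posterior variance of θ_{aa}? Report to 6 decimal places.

0.001999

The Dirichlet prior is conjugate to the Multinomial likelihood: each posterior αⱼ = prior αⱼ + observed count nⱼ.
Posterior concentration: (57.74, 12.85, 49.65), total = 120.24.
Var[θ_j] = α_j(Σα−α_j)/((Σα)²(Σα+1)) = 49.65·70.59/(120.24²·121.24) = 0.001999.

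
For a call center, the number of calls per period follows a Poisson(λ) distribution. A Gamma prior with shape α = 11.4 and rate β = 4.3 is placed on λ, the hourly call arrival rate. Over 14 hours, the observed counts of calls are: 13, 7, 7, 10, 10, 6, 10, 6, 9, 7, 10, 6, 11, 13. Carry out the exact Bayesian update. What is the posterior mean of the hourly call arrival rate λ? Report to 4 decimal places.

7.4536

With a Gamma(shape α, rate β) prior, the Poisson likelihood is conjugate: the posterior is Gamma(α + ΣXᵢ, β + n).
Sum of counts S = 125 over n = 14 hours.
Posterior: Gamma(α+S, β+n) = Gamma(11.4+125, 4.3+14) = Gamma(136.4, 18.3).
Posterior mean = α/β = 136.4/18.3 = 7.4536.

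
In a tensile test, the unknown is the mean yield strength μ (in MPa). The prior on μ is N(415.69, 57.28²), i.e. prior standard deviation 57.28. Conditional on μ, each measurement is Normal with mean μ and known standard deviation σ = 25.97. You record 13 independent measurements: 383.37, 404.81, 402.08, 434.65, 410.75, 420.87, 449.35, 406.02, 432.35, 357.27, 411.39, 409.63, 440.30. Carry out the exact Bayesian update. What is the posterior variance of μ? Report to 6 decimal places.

For Normal data with known variance σ², a Normal(μ₀, σ₀²) prior on μ is conjugate. Posterior precision = 1/σ₀² + n/σ²; posterior mean is the precision-weighted average of μ₀ and x̄.
σ₀² = 57.28² = 3280.9984, σ² = 25.97² = 674.4409; σ² + n·σ₀² = 674.4409 + 13·3280.9984 = 43327.4201.
Posterior precision = 1/σ₀² + n/σ² = 1/3280.9984 + 13/674.4409 = (σ² + n·σ₀²)/(σ₀²σ²) = 43327.4201/(3280.9984·674.4409); posterior variance σₙ² = σ₀²σ²/(σ² + n·σ₀²) = 3280.9984·674.4409/43327.4201 = 51.072497.

51.072497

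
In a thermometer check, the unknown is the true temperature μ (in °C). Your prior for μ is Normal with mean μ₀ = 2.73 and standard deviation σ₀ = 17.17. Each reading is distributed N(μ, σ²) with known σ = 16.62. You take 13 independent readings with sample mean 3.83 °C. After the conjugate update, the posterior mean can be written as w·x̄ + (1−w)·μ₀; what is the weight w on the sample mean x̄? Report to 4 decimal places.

0.9328

For Normal data with known variance σ², a Normal(μ₀, σ₀²) prior on μ is conjugate. Posterior precision = 1/σ₀² + n/σ²; posterior mean is the precision-weighted average of μ₀ and x̄.
σ₀² = 17.17² = 294.8089, σ² = 16.62² = 276.2244. Prior precision 1/σ₀² = 1/294.8089; data precision n/σ² = 13/276.2244.
w = (n/σ²)/(1/σ₀² + n/σ²) = n·σ₀²/(σ² + n·σ₀²) = 13·294.8089/(276.2244 + 13·294.8089) = 3832.5157/4108.7401 = 0.9328.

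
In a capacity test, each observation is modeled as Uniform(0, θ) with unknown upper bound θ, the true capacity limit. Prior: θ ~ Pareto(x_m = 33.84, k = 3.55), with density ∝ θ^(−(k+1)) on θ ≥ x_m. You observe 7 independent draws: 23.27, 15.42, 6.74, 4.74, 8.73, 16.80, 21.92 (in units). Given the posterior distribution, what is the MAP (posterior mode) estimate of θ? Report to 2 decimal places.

33.84

A Pareto(scale x_m, shape k) prior on the upper bound θ of Uniform(0, θ) is conjugate: posterior is Pareto(max(x_m, max xᵢ), k + n).
Sample maximum = 23.27; prior scale x_m = 33.84 → posterior scale = max = 33.84.
Posterior shape = 3.55 + 7 = 10.55.
The Pareto density is decreasing on [x_m, ∞), so the mode is x_m = 33.84.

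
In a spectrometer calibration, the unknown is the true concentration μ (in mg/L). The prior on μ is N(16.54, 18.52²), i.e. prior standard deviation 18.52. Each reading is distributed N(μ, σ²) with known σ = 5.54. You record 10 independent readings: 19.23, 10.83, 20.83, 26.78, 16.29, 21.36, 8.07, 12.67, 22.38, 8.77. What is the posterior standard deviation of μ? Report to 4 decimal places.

For Normal data with known variance σ², a Normal(μ₀, σ₀²) prior on μ is conjugate. Posterior precision = 1/σ₀² + n/σ²; posterior mean is the precision-weighted average of μ₀ and x̄.
σ₀² = 18.52² = 342.9904, σ² = 5.54² = 30.6916; σ² + n·σ₀² = 30.6916 + 10·342.9904 = 3460.5956.
Posterior precision = 1/σ₀² + n/σ² = 1/342.9904 + 10/30.6916 = (σ² + n·σ₀²)/(σ₀²σ²) = 3460.5956/(342.9904·30.6916); posterior variance σₙ² = σ₀²σ²/(σ² + n·σ₀²) = 342.9904·30.6916/3460.5956 = 3.041940.
Posterior SD = √σₙ² = √(342.9904·30.6916/3460.5956) = 1.7441.

1.7441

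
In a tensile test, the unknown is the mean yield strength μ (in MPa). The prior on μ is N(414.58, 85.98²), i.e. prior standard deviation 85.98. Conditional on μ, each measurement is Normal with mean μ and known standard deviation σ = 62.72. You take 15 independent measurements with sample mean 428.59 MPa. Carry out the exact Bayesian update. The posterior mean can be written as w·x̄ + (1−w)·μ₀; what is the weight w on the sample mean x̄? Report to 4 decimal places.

0.9657

For Normal data with known variance σ², a Normal(μ₀, σ₀²) prior on μ is conjugate. Posterior precision = 1/σ₀² + n/σ²; posterior mean is the precision-weighted average of μ₀ and x̄.
σ₀² = 85.98² = 7392.5604, σ² = 62.72² = 3933.7984. Prior precision 1/σ₀² = 1/7392.5604; data precision n/σ² = 15/3933.7984.
w = (n/σ²)/(1/σ₀² + n/σ²) = n·σ₀²/(σ² + n·σ₀²) = 15·7392.5604/(3933.7984 + 15·7392.5604) = 110888.406/114822.2044 = 0.9657.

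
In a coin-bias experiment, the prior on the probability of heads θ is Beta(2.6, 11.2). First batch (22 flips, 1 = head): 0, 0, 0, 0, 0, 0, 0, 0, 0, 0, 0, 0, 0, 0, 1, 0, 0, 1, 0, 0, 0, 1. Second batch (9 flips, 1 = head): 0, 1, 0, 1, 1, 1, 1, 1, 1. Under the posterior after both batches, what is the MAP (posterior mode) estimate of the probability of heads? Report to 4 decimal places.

The Beta prior is conjugate to a Binomial/Bernoulli likelihood; the update adds successes to α and failures to β.
After batch 1: Beta(2.6+3, 11.2+19) = Beta(5.6, 30.2).
After batch 2: Beta(5.6+7, 30.2+2) = Beta(12.6, 32.2).
Mode of Beta(a,b) for a,b>1 is (a−1)/(a+b−2) = 11.6/42.8 = 0.2710.

0.2710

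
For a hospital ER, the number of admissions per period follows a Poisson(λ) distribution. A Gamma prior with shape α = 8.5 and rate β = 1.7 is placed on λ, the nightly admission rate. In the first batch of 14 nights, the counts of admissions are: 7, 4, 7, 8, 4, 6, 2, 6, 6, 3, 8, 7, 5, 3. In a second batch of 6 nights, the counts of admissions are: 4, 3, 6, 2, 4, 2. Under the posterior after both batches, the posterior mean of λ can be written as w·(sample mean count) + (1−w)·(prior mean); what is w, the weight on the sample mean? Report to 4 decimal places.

0.9217

With a Gamma(shape α, rate β) prior, the Poisson likelihood is conjugate: the posterior is Gamma(α + ΣXᵢ, β + n).
Total number of nights: n = 14 + 6 = 20.
Posterior mean = (α₀+S)/(β₀+n) = [n/(β₀+n)]·(S/n) + [β₀/(β₀+n)]·(α₀/β₀), so only n and β₀ enter the weight.
Weight on data w = n/(β₀+n) = 20/(1.7+20) = 20/21.7 = 0.9217.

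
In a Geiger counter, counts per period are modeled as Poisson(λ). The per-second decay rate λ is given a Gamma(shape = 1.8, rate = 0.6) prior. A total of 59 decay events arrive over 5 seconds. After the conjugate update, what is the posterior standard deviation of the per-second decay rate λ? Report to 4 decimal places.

With a Gamma(shape α, rate β) prior, the Poisson likelihood is conjugate: the posterior is Gamma(α + ΣXᵢ, β + n).
Posterior: Gamma(α+S, β+n) = Gamma(1.8+59, 0.6+5) = Gamma(60.8, 5.6).
SD = √α/β = √60.8/5.6 = 1.3924.

1.3924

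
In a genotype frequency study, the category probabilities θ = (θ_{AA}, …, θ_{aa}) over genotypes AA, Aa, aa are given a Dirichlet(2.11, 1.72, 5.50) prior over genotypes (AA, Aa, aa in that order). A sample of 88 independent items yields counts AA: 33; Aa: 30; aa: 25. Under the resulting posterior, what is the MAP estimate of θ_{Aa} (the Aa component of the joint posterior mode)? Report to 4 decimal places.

0.3257

The Dirichlet prior is conjugate to the Multinomial likelihood: each posterior αⱼ = prior αⱼ + observed count nⱼ.
Posterior concentration: (35.11, 31.72, 30.50), total = 97.33.
Joint mode component: (α_{Aa}−1)/(Σα−K) = 30.72/94.33 = 0.3257.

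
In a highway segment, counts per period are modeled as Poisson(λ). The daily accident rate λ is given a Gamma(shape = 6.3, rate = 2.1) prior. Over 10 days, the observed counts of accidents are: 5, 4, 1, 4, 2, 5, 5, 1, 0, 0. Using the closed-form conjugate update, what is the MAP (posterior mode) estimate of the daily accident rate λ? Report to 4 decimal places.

2.6694

With a Gamma(shape α, rate β) prior, the Poisson likelihood is conjugate: the posterior is Gamma(α + ΣXᵢ, β + n).
Sum of counts S = 27 over n = 10 days.
Posterior: Gamma(α+S, β+n) = Gamma(6.3+27, 2.1+10) = Gamma(33.3, 12.1).
Mode of Gamma(α,β) for α≥1 is (α−1)/β = 32.3/12.1 = 2.6694.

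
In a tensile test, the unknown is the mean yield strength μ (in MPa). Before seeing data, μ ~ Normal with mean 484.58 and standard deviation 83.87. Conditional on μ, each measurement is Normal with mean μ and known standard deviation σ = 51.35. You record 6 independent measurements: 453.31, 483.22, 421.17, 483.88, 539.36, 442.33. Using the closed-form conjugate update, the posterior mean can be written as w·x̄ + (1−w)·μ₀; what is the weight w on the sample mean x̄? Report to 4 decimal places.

0.9412

For Normal data with known variance σ², a Normal(μ₀, σ₀²) prior on μ is conjugate. Posterior precision = 1/σ₀² + n/σ²; posterior mean is the precision-weighted average of μ₀ and x̄.
σ₀² = 83.87² = 7034.1769, σ² = 51.35² = 2636.8225. Prior precision 1/σ₀² = 1/7034.1769; data precision n/σ² = 6/2636.8225.
w = (n/σ²)/(1/σ₀² + n/σ²) = n·σ₀²/(σ² + n·σ₀²) = 6·7034.1769/(2636.8225 + 6·7034.1769) = 42205.0614/44841.8839 = 0.9412.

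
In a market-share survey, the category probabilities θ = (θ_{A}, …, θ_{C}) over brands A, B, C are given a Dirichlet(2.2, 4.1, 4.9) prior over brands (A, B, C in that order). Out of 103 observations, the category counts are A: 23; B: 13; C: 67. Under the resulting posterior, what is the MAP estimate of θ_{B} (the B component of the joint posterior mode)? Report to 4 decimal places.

The Dirichlet prior is conjugate to the Multinomial likelihood: each posterior αⱼ = prior αⱼ + observed count nⱼ.
Posterior concentration: (25.2, 17.1, 71.9), total = 114.2.
Joint mode component: (α_{B}−1)/(Σα−K) = 16.1/111.2 = 0.1448.

0.1448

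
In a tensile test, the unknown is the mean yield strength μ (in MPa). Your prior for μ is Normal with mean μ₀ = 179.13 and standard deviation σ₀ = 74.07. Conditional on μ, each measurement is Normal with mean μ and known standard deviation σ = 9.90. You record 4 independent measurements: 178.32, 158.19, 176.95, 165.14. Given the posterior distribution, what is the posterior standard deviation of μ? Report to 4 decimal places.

For Normal data with known variance σ², a Normal(μ₀, σ₀²) prior on μ is conjugate. Posterior precision = 1/σ₀² + n/σ²; posterior mean is the precision-weighted average of μ₀ and x̄.
σ₀² = 74.07² = 5486.3649, σ² = 9.90² = 98.01; σ² + n·σ₀² = 98.01 + 4·5486.3649 = 22043.4696.
Posterior precision = 1/σ₀² + n/σ² = 1/5486.3649 + 4/98.01 = (σ² + n·σ₀²)/(σ₀²σ²) = 22043.4696/(5486.3649·98.01); posterior variance σₙ² = σ₀²σ²/(σ² + n·σ₀²) = 5486.3649·98.01/22043.4696 = 24.393557.
Posterior SD = √σₙ² = √(5486.3649·98.01/22043.4696) = 4.9390.

4.9390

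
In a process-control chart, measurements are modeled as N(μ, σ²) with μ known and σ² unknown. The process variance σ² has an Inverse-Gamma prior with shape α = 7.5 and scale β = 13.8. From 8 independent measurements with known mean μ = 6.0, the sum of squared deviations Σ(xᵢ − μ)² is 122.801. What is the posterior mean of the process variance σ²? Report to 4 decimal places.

7.1620

With known mean μ and an Inverse-Gamma(α, β) prior on σ², the Normal likelihood is conjugate: posterior is Inv-Gamma(α + n/2, β + Σ(xᵢ−μ)²/2).
Posterior: Inv-Gamma(7.5 + 8/2, 13.8 + 122.801/2) = Inv-Gamma(11.50, 75.2005).
E[σ²|data] = β/(α−1) = 75.2005/10.50 = 7.1620.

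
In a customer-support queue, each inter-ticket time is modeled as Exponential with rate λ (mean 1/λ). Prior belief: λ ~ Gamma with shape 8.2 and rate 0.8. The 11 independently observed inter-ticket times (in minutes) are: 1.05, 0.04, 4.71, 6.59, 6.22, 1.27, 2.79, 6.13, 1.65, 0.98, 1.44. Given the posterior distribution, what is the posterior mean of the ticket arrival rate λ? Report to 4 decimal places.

With a Gamma(shape α, rate β) prior on the exponential rate λ, the posterior after n observations with total T = Σxᵢ is Gamma(α+n, β+T).
Sum of observations T = 32.87 minutes; n = 11.
Posterior: Gamma(8.2+11, 0.8+32.87) = Gamma(19.2, 33.67).
Posterior mean of λ = α/β = 19.2/33.67 = 0.5702.

0.5702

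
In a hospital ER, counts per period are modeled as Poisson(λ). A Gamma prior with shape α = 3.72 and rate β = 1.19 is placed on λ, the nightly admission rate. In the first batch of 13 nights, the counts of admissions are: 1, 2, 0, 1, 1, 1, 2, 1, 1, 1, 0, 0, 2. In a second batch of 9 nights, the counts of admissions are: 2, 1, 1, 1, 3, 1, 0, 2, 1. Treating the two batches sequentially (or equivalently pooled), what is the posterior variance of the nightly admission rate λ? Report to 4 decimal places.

0.0534

With a Gamma(shape α, rate β) prior, the Poisson likelihood is conjugate: the posterior is Gamma(α + ΣXᵢ, β + n).
Batch 1: sum of counts S = 13 over n = 13 nights.
After batch 1: Gamma(α+S, β+n) = Gamma(3.72+13, 1.19+13) = Gamma(16.72, 14.19).
Batch 2: sum of counts S = 12 over n = 9 nights.
After batch 2: Gamma(α+S, β+n) = Gamma(16.72+12, 14.19+9) = Gamma(28.72, 23.19).
Var = α/β² = 28.72/23.19² = 0.0534.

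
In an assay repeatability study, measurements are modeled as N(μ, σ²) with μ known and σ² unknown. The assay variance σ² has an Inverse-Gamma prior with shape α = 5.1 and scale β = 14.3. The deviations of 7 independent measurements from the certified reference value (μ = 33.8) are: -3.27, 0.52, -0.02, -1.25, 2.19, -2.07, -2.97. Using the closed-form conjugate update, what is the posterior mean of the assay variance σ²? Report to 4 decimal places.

3.8834

With known mean μ and an Inverse-Gamma(α, β) prior on σ², the Normal likelihood is conjugate: posterior is Inv-Gamma(α + n/2, β + Σ(xᵢ−μ)²/2).
Σ(xᵢ−μ)² = (-3.27)² + (0.52)² + (-0.02)² + (-1.25)² + (2.19)² + (-2.07)² + (-2.97)² = 30.4281.
Posterior: Inv-Gamma(5.1 + 7/2, 14.3 + 30.4281/2) = Inv-Gamma(8.60, 29.51405).
E[σ²|data] = β/(α−1) = 29.51405/7.60 = 3.8834.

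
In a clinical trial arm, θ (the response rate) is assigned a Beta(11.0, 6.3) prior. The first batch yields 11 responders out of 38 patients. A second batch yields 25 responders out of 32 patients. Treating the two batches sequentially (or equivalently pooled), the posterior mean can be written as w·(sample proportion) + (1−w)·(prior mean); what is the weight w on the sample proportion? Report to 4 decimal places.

The Beta prior is conjugate to a Binomial/Bernoulli likelihood; the update adds successes to α and failures to β.
Total number of patients: n = 38 + 32 = 70.
Posterior mean = (α₀+k)/(α₀+β₀+n) = [n/(α₀+β₀+n)]·(k/n) + [(α₀+β₀)/(α₀+β₀+n)]·α₀/(α₀+β₀), so only n and the prior enter the weight.
The weight on the data is w = n/(α₀+β₀+n) = 70/(11.0+6.3+70) = 70/87.3 = 0.8018.

0.8018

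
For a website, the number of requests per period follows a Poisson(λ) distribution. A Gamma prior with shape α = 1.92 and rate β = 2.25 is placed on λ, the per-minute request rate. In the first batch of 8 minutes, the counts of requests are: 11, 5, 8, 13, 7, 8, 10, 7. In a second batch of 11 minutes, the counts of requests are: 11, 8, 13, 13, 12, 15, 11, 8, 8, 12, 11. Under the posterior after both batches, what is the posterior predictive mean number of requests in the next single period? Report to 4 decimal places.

9.0786

With a Gamma(shape α, rate β) prior, the Poisson likelihood is conjugate: the posterior is Gamma(α + ΣXᵢ, β + n).
Batch 1: sum of counts S = 69 over n = 8 minutes.
After batch 1: Gamma(α+S, β+n) = Gamma(1.92+69, 2.25+8) = Gamma(70.92, 10.25).
Batch 2: sum of counts S = 122 over n = 11 minutes.
After batch 2: Gamma(α+S, β+n) = Gamma(70.92+122, 10.25+11) = Gamma(192.92, 21.25).
The predictive distribution for one future period is NegBinom with mean α/β = 9.0786.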